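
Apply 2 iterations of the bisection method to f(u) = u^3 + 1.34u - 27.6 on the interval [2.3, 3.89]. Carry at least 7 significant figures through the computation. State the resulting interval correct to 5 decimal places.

[2.69750, 3.09500]

f(2.300000) = -12.351000, f(3.890000) = 36.476469 (opposite signs)
step 1: m = 3.095000, f(m) = 6.194382 > 0 → root in [2.300000, 3.095000]
step 2: m = 2.697500, f(m) = -4.356974 < 0 → root in [2.697500, 3.095000]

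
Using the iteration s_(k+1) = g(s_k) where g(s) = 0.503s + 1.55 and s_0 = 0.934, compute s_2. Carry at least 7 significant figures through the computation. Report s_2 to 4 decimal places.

s_1 = g(0.934000) = 2.019802
s_2 = g(2.019802) = 2.565960

2.5660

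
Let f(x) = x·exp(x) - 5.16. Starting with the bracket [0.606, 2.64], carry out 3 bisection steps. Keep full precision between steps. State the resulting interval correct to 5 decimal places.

[1.11450, 1.36875]

f(0.606000) = -4.049151, f(2.640000) = 31.834858 (opposite signs)
step 1: m = 1.623000, f(m) = 3.065806 > 0 → root in [0.606000, 1.623000]
step 2: m = 1.114500, f(m) = -1.762955 < 0 → root in [1.114500, 1.623000]
step 3: m = 1.368750, f(m) = 0.219782 > 0 → root in [1.114500, 1.368750]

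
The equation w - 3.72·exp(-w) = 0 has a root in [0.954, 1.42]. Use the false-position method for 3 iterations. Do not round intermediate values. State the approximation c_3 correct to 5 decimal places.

f(0.954000) = -0.478933, f(1.420000) = 0.520824
step 1: c = 1.177237, f(c) = 0.030998 > 0 → new bracket [0.954000, 1.177237]
step 2: c = 1.163667, f(c) = 0.001767 > 0 → new bracket [0.954000, 1.163667]
step 3: c = 1.162896, f(c) = 0.000100 > 0 → new bracket [0.954000, 1.162896]

1.16290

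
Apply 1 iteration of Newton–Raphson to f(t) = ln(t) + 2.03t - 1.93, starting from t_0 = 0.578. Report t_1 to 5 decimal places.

Newton update: t ← t − f(t)/f'(t).
f'(t) = 1/t + 2.03
t_0 = 0.578000: f = -1.304841, f' = 3.760104 → t_1 = 0.578000 - (-1.304841)/(3.760104) = 0.925023

0.92502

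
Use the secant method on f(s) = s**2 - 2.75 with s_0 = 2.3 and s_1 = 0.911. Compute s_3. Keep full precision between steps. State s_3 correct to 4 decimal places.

1.7044

f(s_0) = 2.540000, f(s_1) = -1.920079
s_2 = 0.911000 - (-1.920079)·(0.911000 - 2.300000)/(-1.920079 - (2.540000)) = 1.508969; f(s_2) = -0.473012
s_3 = 1.508969 - (-0.473012)·(1.508969 - 0.911000)/(-0.473012 - (-1.920079)) = 1.704431; f(s_3) = 0.155086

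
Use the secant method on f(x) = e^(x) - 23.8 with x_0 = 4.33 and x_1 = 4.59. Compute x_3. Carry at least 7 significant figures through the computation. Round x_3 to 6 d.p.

f(x_0) = 52.144287, f(x_1) = 74.694430
x_2 = 4.590000 - (74.694430)·(4.590000 - 4.330000)/(74.694430 - (52.144287)) = 3.728784; f(x_2) = 17.828444
x_3 = 3.728784 - (17.828444)·(3.728784 - 4.590000)/(17.828444 - (74.694430)) = 3.458778; f(x_3) = 7.978116

3.458778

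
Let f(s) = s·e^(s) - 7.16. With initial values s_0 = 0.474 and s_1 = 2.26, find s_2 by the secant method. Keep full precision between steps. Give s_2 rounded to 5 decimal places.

1.02088

Secant update: s_(k+1) = s_k − f(s_k)·(s_k − s_(k-1))/(f(s_k) − f(s_(k-1))).
f(s_0) = -6.398563, f(s_1) = 14.497782
s_2 = 2.260000 - (14.497782)·(2.260000 - 0.474000)/(14.497782 - (-6.398563)) = 1.020882; f(s_2) = -4.326398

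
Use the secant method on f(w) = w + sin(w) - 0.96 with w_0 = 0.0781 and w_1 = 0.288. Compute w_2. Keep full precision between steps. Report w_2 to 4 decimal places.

f(w_0) = -0.803879, f(w_1) = -0.387965
w_2 = 0.288000 - (-0.387965)·(0.288000 - 0.078100)/(-0.387965 - (-0.803879)) = 0.483795; f(w_2) = -0.011064

0.4838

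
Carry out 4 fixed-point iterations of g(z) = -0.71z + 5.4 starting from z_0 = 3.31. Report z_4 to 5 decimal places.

3.19655

z_1 = g(3.310000) = 3.049900
z_2 = g(3.049900) = 3.234571
z_3 = g(3.234571) = 3.103455
z_4 = g(3.103455) = 3.196547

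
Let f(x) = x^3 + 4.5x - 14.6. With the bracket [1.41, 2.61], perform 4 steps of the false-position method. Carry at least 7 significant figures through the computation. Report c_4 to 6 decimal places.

1.844396

f(1.410000) = -5.451779, f(2.610000) = 14.924581
step 1: c = 1.731065, f(c) = -1.622923 < 0 → new bracket [1.731065, 2.610000]
step 2: c = 1.817268, f(c) = -0.420835 < 0 → new bracket [1.817268, 2.610000]
step 3: c = 1.839008, f(c) = -0.105031 < 0 → new bracket [1.839008, 2.610000]
step 4: c = 1.844396, f(c) = -0.025960 < 0 → new bracket [1.844396, 2.610000]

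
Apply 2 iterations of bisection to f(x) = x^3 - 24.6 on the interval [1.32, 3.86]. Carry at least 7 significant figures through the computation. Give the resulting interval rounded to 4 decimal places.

[2.5900, 3.2250]

f(1.320000) = -22.300032, f(3.860000) = 32.912456 (opposite signs)
step 1: m = 2.590000, f(m) = -7.226021 < 0 → root in [2.590000, 3.860000]
step 2: m = 3.225000, f(m) = 8.942016 > 0 → root in [2.590000, 3.225000]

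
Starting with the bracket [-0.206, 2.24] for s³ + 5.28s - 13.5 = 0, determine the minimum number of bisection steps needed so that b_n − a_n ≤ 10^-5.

Initial width b − a = 2.24 − -0.206 = 2.446000.
After n steps the width is (b−a)/2^n; need (b−a)/2^n ≤ 10^-5.
So n ≥ log₂(2.446000/10^-5) = log₂(244600.0000) ≈ 17.9001.
Hence n = 18.

18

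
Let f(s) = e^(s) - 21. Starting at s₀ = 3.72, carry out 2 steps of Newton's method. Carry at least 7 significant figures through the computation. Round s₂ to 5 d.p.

3.06052

f'(s) = e^(s)
s_0 = 3.720000: f = 20.264394, f' = 41.264394 → s_1 = 3.720000 - (20.264394)/(41.264394) = 3.228913
s_1 = 3.228913: f = 4.252201, f' = 25.252201 → s_2 = 3.228913 - (4.252201)/(25.252201) = 3.060524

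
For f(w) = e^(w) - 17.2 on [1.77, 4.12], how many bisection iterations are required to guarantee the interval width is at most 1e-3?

Initial width b − a = 4.12 − 1.77 = 2.350000.
After n steps the width is (b−a)/2^n; need (b−a)/2^n ≤ 1e-3.
So n ≥ log₂(2.350000/1e-3) = log₂(2350.0000) ≈ 11.1984.
Hence n = 12.

12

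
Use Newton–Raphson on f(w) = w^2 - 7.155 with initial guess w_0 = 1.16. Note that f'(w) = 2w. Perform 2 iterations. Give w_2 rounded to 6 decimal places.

2.808404

Newton update: w ← w − f(w)/f'(w).
w_0 = 1.160000: f = -5.809400, f' = 2.320000 → w_1 = 1.160000 - (-5.809400)/(2.320000) = 3.664052
w_1 = 3.664052: f = 6.270275, f' = 7.328103 → w_2 = 3.664052 - (6.270275)/(7.328103) = 2.808404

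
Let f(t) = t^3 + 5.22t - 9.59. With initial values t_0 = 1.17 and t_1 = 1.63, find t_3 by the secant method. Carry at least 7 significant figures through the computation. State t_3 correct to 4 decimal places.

1.3558

Secant update: t_(k+1) = t_k − f(t_k)·(t_k − t_(k-1))/(f(t_k) − f(t_(k-1))).
f(t_0) = -1.880987, f(t_1) = 3.249347
t_2 = 1.630000 - (3.249347)·(1.630000 - 1.170000)/(3.249347 - (-1.880987)) = 1.338655; f(t_2) = -0.203360
t_3 = 1.338655 - (-0.203360)·(1.338655 - 1.630000)/(-0.203360 - (3.249347)) = 1.355814; f(t_3) = -0.020347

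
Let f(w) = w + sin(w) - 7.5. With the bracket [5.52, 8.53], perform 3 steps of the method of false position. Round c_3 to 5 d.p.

f(5.520000) = -2.671227, f(8.530000) = 1.810070
step 1: c = 7.314211, f(c) = 0.672038 > 0 → new bracket [5.520000, 7.314211]
step 2: c = 6.953552, f(c) = 0.074826 > 0 → new bracket [5.520000, 6.953552]
step 3: c = 6.914490, f(c) = 0.004689 > 0 → new bracket [5.520000, 6.914490]

6.91449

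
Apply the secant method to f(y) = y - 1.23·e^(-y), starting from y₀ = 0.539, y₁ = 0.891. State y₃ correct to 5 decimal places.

f(y_0) = -0.178497, f(y_1) = 0.386398
y_2 = 0.891000 - (0.386398)·(0.891000 - 0.539000)/(0.386398 - (-0.178497)) = 0.650226; f(y_2) = 0.008255
y_3 = 0.650226 - (0.008255)·(0.650226 - 0.891000)/(0.008255 - (0.386398)) = 0.644970; f(y_3) = -0.000384

0.64497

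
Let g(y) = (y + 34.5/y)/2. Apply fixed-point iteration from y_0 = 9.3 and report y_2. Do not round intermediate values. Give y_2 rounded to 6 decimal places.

y_1 = g(9.300000) = 6.504839
y_2 = g(6.504839) = 5.904291

5.904291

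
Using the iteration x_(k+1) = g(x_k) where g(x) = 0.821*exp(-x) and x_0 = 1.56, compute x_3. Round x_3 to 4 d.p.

0.4114

x_1 = g(1.560000) = 0.172522
x_2 = g(0.172522) = 0.690904
x_3 = g(0.690904) = 0.411422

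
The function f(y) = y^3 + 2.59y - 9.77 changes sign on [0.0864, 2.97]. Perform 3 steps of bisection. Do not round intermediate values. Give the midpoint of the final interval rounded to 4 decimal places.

1.7084

f(0.086400) = -9.545579, f(2.970000) = 24.120373 (opposite signs)
step 1: m = 1.528200, f(m) = -2.243011 < 0 → root in [1.528200, 2.970000]
step 2: m = 2.249100, f(m) = 7.432131 > 0 → root in [1.528200, 2.249100]
step 3: m = 1.888650, f(m) = 1.858416 > 0 → root in [1.528200, 1.888650]
Midpoint of [1.528200, 1.888650] = 1.708425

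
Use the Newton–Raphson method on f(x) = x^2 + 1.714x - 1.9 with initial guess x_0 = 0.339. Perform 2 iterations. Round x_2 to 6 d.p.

f'(x) = 2x + 1.714
x_0 = 0.339000: f = -1.204033, f' = 2.392000 → x_1 = 0.339000 - (-1.204033)/(2.392000) = 0.842358
x_1 = 0.842358: f = 0.253370, f' = 3.398717 → x_2 = 0.842358 - (0.253370)/(3.398717) = 0.767810

0.767810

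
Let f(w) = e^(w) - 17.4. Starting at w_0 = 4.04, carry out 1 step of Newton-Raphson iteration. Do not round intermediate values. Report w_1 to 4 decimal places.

f'(w) = e^(w)
w_0 = 4.040000: f = 39.426343, f' = 56.826343 → w_1 = 4.040000 - (39.426343)/(56.826343) = 3.346196

3.3462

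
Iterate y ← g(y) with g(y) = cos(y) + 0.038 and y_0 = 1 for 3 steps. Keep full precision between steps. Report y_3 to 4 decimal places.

0.6787

y_1 = g(1.000000) = 0.578302
y_2 = g(0.578302) = 0.875392
y_3 = g(0.875392) = 0.678696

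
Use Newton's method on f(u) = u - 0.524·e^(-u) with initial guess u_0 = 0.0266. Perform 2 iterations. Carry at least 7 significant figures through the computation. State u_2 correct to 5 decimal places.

f'(u) = 1 + 0.524·e^(-u)
u_0 = 0.026600: f = -0.483645, f' = 1.510245 → u_1 = 0.026600 - (-0.483645)/(1.510245) = 0.346843
u_1 = 0.346843: f = -0.023581, f' = 1.370424 → u_2 = 0.346843 - (-0.023581)/(1.370424) = 0.364050

0.36405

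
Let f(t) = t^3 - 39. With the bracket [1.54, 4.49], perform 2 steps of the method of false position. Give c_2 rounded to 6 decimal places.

f(1.540000) = -35.347736, f(4.490000) = 51.518849
step 1: c = 2.740413, f(c) = -18.419861 < 0 → new bracket [2.740413, 4.490000]
step 2: c = 3.201205, f(c) = -6.194978 < 0 → new bracket [3.201205, 4.490000]

3.201205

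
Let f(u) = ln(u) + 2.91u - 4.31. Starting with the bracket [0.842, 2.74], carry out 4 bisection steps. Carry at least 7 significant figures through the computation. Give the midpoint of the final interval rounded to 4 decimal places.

1.3758

f(0.842000) = -2.031755, f(2.740000) = 4.671358 (opposite signs)
step 1: m = 1.791000, f(m) = 1.484584 > 0 → root in [0.842000, 1.791000]
step 2: m = 1.316500, f(m) = -0.204008 < 0 → root in [1.316500, 1.791000]
step 3: m = 1.553750, f(m) = 0.652084 > 0 → root in [1.316500, 1.553750]
step 4: m = 1.435125, f(m) = 0.227466 > 0 → root in [1.316500, 1.435125]
Midpoint of [1.316500, 1.435125] = 1.375812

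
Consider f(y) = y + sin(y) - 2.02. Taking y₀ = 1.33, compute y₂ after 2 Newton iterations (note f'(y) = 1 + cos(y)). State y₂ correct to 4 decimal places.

y_0 = 1.330000: f = 0.281148, f' = 1.238476 → y_1 = 1.330000 - (0.281148)/(1.238476) = 1.102988
y_1 = 1.102988: f = -0.024453, f' = 1.450931 → y_2 = 1.102988 - (-0.024453)/(1.450931) = 1.119842

1.1198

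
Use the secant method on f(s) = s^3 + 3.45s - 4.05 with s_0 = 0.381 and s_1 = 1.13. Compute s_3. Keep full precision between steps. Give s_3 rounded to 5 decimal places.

f(s_0) = -2.680244, f(s_1) = 1.291397
s_2 = 1.130000 - (1.291397)·(1.130000 - 0.381000)/(1.291397 - (-2.680244)) = 0.886459; f(s_2) = -0.295127
s_3 = 0.886459 - (-0.295127)·(0.886459 - 1.130000)/(-0.295127 - (1.291397)) = 0.931763; f(s_3) = -0.026478

0.93176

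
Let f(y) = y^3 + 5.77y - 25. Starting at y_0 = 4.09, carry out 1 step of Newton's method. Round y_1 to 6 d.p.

2.892286

Newton update: y ← y − f(y)/f'(y).
f'(y) = 3y^2 + 5.77
y_0 = 4.090000: f = 67.017229, f' = 55.954300 → y_1 = 4.090000 - (67.017229)/(55.954300) = 2.892286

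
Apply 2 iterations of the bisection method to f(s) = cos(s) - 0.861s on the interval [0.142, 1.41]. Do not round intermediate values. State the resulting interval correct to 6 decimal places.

f(0.142000) = 0.867673, f(1.410000) = -1.053906 (opposite signs)
step 1: m = 0.776000, f(m) = 0.045585 > 0 → root in [0.776000, 1.410000]
step 2: m = 1.093000, f(m) = -0.481250 < 0 → root in [0.776000, 1.093000]

[0.776000, 1.093000]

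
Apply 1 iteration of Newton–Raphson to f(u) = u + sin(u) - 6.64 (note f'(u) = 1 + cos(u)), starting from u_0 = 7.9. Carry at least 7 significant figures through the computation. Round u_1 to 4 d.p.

u_0 = 7.900000: f = 2.258941, f' = 0.953998 → u_1 = 7.900000 - (2.258941)/(0.953998) = 5.532132

5.5321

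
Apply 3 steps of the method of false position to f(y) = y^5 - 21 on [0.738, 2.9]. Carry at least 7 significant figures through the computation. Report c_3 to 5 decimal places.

1.31304

f(0.738000) = -20.781082, f(2.900000) = 184.111490
step 1: c = 0.957279, f(c) = -20.196116 < 0 → new bracket [0.957279, 2.900000]
step 2: c = 1.149320, f(c) = -18.994581 < 0 → new bracket [1.149320, 2.900000]
step 3: c = 1.313045, f(c) = -17.097010 < 0 → new bracket [1.313045, 2.900000]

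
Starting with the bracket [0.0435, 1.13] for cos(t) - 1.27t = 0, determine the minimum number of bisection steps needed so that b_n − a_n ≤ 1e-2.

Initial width b − a = 1.13 − 0.0435 = 1.086500.
After n steps the width is (b−a)/2^n; need (b−a)/2^n ≤ 1e-2.
So n ≥ log₂(1.086500/1e-2) = log₂(108.6500) ≈ 6.7635.
Hence n = 7.

7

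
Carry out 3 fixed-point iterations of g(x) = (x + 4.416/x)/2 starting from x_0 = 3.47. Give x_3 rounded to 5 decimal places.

x_1 = g(3.470000) = 2.371311
x_2 = g(2.371311) = 2.116786
x_3 = g(2.116786) = 2.101484

2.10148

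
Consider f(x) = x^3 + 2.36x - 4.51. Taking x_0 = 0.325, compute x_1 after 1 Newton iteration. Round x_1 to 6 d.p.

f'(x) = 3x^2 + 2.36
x_0 = 0.325000: f = -3.708672, f' = 2.676875 → x_1 = 0.325000 - (-3.708672)/(2.676875) = 1.710448

1.710448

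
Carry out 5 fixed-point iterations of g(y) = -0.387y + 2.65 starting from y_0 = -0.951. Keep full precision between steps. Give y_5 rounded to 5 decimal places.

y_1 = g(-0.951000) = 3.018037
y_2 = g(3.018037) = 1.482020
y_3 = g(1.482020) = 2.076458
y_4 = g(2.076458) = 1.846411
y_5 = g(1.846411) = 1.935439

1.93544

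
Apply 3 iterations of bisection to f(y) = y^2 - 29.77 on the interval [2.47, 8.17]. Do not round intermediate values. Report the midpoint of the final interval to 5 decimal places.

f(2.470000) = -23.669100, f(8.170000) = 36.978900 (opposite signs)
step 1: m = 5.320000, f(m) = -1.467600 < 0 → root in [5.320000, 8.170000]
step 2: m = 6.745000, f(m) = 15.725025 > 0 → root in [5.320000, 6.745000]
step 3: m = 6.032500, f(m) = 6.621056 > 0 → root in [5.320000, 6.032500]
Midpoint of [5.320000, 6.032500] = 5.676250

5.67625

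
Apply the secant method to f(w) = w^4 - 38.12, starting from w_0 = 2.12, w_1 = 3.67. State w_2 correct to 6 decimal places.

f(w_0) = -17.920369, f(w_1) = 143.291267
w_2 = 3.670000 - (143.291267)·(3.670000 - 2.120000)/(143.291267 - (-17.920369)) = 2.292299; f(w_2) = -10.508824

2.292299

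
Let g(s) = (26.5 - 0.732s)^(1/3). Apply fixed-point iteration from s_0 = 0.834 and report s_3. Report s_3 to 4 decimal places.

2.8996

s_1 = g(0.834000) = 2.958294
s_2 = g(2.958294) = 2.897839
s_3 = g(2.897839) = 2.899595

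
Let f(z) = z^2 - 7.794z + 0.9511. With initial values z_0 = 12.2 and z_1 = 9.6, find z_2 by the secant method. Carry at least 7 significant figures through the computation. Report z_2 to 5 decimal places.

f(z_0) = 54.704300, f(z_1) = 18.288700
z_2 = 9.600000 - (18.288700)·(9.600000 - 12.200000)/(18.288700 - (54.704300)) = 8.294224; f(z_2) = 5.100069

8.29422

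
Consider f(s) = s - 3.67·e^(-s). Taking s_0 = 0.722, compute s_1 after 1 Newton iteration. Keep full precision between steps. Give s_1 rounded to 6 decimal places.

1.103201

Newton update: s ← s − f(s)/f'(s).
f'(s) = 1 + 3.67·e^(-s)
s_0 = 0.722000: f = -1.060812, f' = 2.782812 → s_1 = 0.722000 - (-1.060812)/(2.782812) = 1.103201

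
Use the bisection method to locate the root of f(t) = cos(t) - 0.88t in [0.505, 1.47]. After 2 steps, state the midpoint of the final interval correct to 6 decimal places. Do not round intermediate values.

0.866875

f(0.505000) = 0.430774, f(1.470000) = -1.192974 (opposite signs)
step 1: m = 0.987500, f(m) = -0.318222 < 0 → root in [0.505000, 0.987500]
step 2: m = 0.746250, f(m) = 0.077540 > 0 → root in [0.746250, 0.987500]
Midpoint of [0.746250, 0.987500] = 0.866875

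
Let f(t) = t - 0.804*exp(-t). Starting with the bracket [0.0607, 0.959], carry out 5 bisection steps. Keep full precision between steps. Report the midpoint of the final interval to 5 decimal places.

f(0.060700) = -0.695949, f(0.959000) = 0.650846 (opposite signs)
step 1: m = 0.509850, f(m) = 0.026979 > 0 → root in [0.060700, 0.509850]
step 2: m = 0.285275, f(m) = -0.319178 < 0 → root in [0.285275, 0.509850]
step 3: m = 0.397563, f(m) = -0.142690 < 0 → root in [0.397563, 0.509850]
step 4: m = 0.453706, f(m) = -0.057050 < 0 → root in [0.453706, 0.509850]
step 5: m = 0.481778, f(m) = -0.014840 < 0 → root in [0.481778, 0.509850]
Midpoint of [0.481778, 0.509850] = 0.495814

0.49581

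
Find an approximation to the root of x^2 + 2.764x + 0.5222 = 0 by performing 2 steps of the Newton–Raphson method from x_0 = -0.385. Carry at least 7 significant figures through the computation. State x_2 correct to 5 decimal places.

f'(x) = 2x + 2.764
x_0 = -0.385000: f = -0.393715, f' = 1.994000 → x_1 = -0.385000 - (-0.393715)/(1.994000) = -0.187550
x_1 = -0.187550: f = 0.038986, f' = 2.388900 → x_2 = -0.187550 - (0.038986)/(2.388900) = -0.203870

-0.20387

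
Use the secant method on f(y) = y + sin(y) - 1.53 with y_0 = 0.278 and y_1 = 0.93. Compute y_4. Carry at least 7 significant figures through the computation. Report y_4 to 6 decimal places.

0.807465

f(y_0) = -0.977567, f(y_1) = 0.201620
y_2 = 0.930000 - (0.201620)·(0.930000 - 0.278000)/(0.201620 - (-0.977567)) = 0.818520; f(y_2) = 0.018655
y_3 = 0.818520 - (0.018655)·(0.818520 - 0.930000)/(0.018655 - (0.201620)) = 0.807153; f(y_3) = -0.000525
y_4 = 0.807153 - (-0.000525)·(0.807153 - 0.818520)/(-0.000525 - (0.018655)) = 0.807465; f(y_4) = 0.000001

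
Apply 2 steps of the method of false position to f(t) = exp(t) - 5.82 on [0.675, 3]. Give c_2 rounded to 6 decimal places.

1.451778

f(0.675000) = -3.855967, f(3.000000) = 14.265537
step 1: c = 1.169723, f(c) = -2.598900 < 0 → new bracket [1.169723, 3.000000]
step 2: c = 1.451778, f(c) = -1.549297 < 0 → new bracket [1.451778, 3.000000]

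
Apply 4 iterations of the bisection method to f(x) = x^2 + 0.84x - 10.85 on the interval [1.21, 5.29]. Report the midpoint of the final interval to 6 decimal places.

2.867500

f(1.210000) = -8.369500, f(5.290000) = 21.577700 (opposite signs)
step 1: m = 3.250000, f(m) = 2.442500 > 0 → root in [1.210000, 3.250000]
step 2: m = 2.230000, f(m) = -4.003900 < 0 → root in [2.230000, 3.250000]
step 3: m = 2.740000, f(m) = -1.040800 < 0 → root in [2.740000, 3.250000]
step 4: m = 2.995000, f(m) = 0.635825 > 0 → root in [2.740000, 2.995000]
Midpoint of [2.740000, 2.995000] = 2.867500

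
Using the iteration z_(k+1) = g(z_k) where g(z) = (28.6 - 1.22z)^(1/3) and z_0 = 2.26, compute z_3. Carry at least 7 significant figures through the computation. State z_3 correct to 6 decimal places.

z_1 = g(2.260000) = 2.956513
z_2 = g(2.956513) = 2.923747
z_3 = g(2.923747) = 2.925305

2.925305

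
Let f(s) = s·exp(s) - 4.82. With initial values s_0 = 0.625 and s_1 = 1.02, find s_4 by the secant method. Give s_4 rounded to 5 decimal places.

1.30085

Secant update: s_(k+1) = s_k − f(s_k)·(s_k − s_(k-1))/(f(s_k) − f(s_(k-1))).
f(s_0) = -3.652346, f(s_1) = -1.991341
s_2 = 1.020000 - (-1.991341)·(1.020000 - 0.625000)/(-1.991341 - (-3.652346)) = 1.493557; f(s_2) = 1.830665
s_3 = 1.493557 - (1.830665)·(1.493557 - 1.020000)/(1.830665 - (-1.991341)) = 1.266732; f(s_3) = -0.324068
s_4 = 1.266732 - (-0.324068)·(1.266732 - 1.493557)/(-0.324068 - (1.830665)) = 1.300846; f(s_4) = -0.042768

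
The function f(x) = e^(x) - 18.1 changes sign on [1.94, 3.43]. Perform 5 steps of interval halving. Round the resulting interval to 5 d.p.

f(1.940000) = -11.141249, f(3.430000) = 12.776643 (opposite signs)
step 1: m = 2.685000, f(m) = -3.441799 < 0 → root in [2.685000, 3.430000]
step 2: m = 3.057500, f(m) = 3.174305 > 0 → root in [2.685000, 3.057500]
step 3: m = 2.871250, f(m) = -0.440922 < 0 → root in [2.871250, 3.057500]
step 4: m = 2.964375, f(m) = 1.282585 > 0 → root in [2.871250, 2.964375]
step 5: m = 2.917813, f(m) = 0.400773 > 0 → root in [2.871250, 2.917813]

[2.87125, 2.91781]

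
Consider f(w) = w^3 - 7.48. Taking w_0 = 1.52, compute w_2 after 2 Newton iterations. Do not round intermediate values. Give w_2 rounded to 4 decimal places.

1.9644

f'(w) = 3w^2
w_0 = 1.520000: f = -3.968192, f' = 6.931200 → w_1 = 1.520000 - (-3.968192)/(6.931200) = 2.092512
w_1 = 2.092512: f = 1.682281, f' = 13.135814 → w_2 = 2.092512 - (1.682281)/(13.135814) = 1.964443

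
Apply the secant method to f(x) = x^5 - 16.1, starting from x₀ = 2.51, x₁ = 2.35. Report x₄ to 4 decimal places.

1.7776

f(x_0) = 83.525063, f(x_1) = 55.570315
x_2 = 2.350000 - (55.570315)·(2.350000 - 2.510000)/(55.570315 - (83.525063)) = 2.031941; f(x_2) = 18.538239
x_3 = 2.031941 - (18.538239)·(2.031941 - 2.350000)/(18.538239 - (55.570315)) = 1.872721; f(x_3) = 6.933808
x_4 = 1.872721 - (6.933808)·(1.872721 - 2.031941)/(6.933808 - (18.538239)) = 1.777585; f(x_4) = 1.648107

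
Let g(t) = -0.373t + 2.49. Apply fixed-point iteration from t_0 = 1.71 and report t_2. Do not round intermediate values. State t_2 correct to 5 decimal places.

t_1 = g(1.710000) = 1.852170
t_2 = g(1.852170) = 1.799141

1.79914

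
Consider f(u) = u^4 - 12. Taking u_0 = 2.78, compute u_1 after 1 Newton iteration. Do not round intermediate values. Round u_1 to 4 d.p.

f'(u) = 4u^3
u_0 = 2.780000: f = 47.728167, f' = 85.939808 → u_1 = 2.780000 - (47.728167)/(85.939808) = 2.224633

2.2246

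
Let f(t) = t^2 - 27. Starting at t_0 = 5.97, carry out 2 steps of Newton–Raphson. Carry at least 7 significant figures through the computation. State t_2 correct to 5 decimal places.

f'(t) = 2t
t_0 = 5.970000: f = 8.640900, f' = 11.940000 → t_1 = 5.970000 - (8.640900)/(11.940000) = 5.246307
t_1 = 5.246307: f = 0.523732, f' = 10.492613 → t_2 = 5.246307 - (0.523732)/(10.492613) = 5.196392

5.19639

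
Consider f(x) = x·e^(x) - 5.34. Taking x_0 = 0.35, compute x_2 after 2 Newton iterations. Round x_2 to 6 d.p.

f'(x) = (x + 1)·e^(x)
x_0 = 0.350000: f = -4.843326, f' = 1.915741 → x_1 = 0.350000 - (-4.843326)/(1.915741) = 2.878174
x_1 = 2.878174: f = 45.839014, f' = 68.960781 → x_2 = 2.878174 - (45.839014)/(68.960781) = 2.213462

2.213462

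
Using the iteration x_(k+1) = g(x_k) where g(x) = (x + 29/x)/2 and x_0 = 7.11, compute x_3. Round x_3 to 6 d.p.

x_1 = g(7.110000) = 5.594381
x_2 = g(5.594381) = 5.389077
x_3 = g(5.389077) = 5.385166

5.385166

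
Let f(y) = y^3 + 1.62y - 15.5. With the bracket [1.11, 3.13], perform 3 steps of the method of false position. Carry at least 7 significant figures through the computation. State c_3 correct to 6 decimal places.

f(1.110000) = -12.334169, f(3.130000) = 20.234897
step 1: c = 1.874990, f(c) = -5.870820 < 0 → new bracket [1.874990, 3.130000]
step 2: c = 2.157225, f(c) = -1.966392 < 0 → new bracket [2.157225, 3.130000]
step 3: c = 2.243385, f(c) = -0.575267 < 0 → new bracket [2.243385, 3.130000]

2.243385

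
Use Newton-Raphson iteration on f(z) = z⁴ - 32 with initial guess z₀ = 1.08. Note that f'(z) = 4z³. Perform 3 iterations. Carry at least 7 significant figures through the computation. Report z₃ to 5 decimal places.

z_0 = 1.080000: f = -30.639511, f' = 5.038848 → z_1 = 1.080000 - (-30.639511)/(5.038848) = 7.160658
z_1 = 7.160658: f = 2597.127877, f' = 1468.651570 → z_2 = 7.160658 - (2597.127877)/(1468.651570) = 5.392282
z_2 = 5.392282: f = 813.454871, f' = 627.159225 → z_3 = 5.392282 - (813.454871)/(627.159225) = 4.095235

4.09524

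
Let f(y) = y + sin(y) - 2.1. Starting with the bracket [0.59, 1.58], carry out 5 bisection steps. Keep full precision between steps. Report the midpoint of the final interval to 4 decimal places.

1.1623

f(0.590000) = -0.953639, f(1.580000) = 0.479958 (opposite signs)
step 1: m = 1.085000, f(m) = -0.130697 < 0 → root in [1.085000, 1.580000]
step 2: m = 1.332500, f(m) = 0.204242 > 0 → root in [1.085000, 1.332500]
step 3: m = 1.208750, f(m) = 0.043924 > 0 → root in [1.085000, 1.208750]
step 4: m = 1.146875, f(m) = -0.041642 < 0 → root in [1.146875, 1.208750]
step 5: m = 1.177812, f(m) = 0.001583 > 0 → root in [1.146875, 1.177812]
Midpoint of [1.146875, 1.177812] = 1.162344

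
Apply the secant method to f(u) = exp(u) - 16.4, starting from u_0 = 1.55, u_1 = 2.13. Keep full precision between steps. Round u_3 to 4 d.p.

Secant update: u_(k+1) = u_k − f(u_k)·(u_k − u_(k-1))/(f(u_k) − f(u_(k-1))).
f(u_0) = -11.688530, f(u_1) = -7.985133
u_2 = 2.130000 - (-7.985133)·(2.130000 - 1.550000)/(-7.985133 - (-11.688530)) = 3.380576; f(u_2) = 12.987680
u_3 = 3.380576 - (12.987680)·(3.380576 - 2.130000)/(12.987680 - (-7.985133)) = 2.606141; f(u_3) = -2.853329

2.6061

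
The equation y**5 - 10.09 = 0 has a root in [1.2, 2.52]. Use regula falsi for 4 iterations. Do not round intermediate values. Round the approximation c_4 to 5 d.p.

False-position update: c = (a·f(b) − b·f(a))/(f(b) − f(a)); replace the endpoint whose sign matches f(c).
f(1.200000) = -7.601680, f(2.520000) = 91.535502
step 1: c = 1.301215, f(c) = -6.359680 < 0 → new bracket [1.301215, 2.520000]
step 2: c = 1.380393, f(c) = -5.077972 < 0 → new bracket [1.380393, 2.520000]
step 3: c = 1.440290, f(c) = -3.892022 < 0 → new bracket [1.440290, 2.520000]
step 4: c = 1.484326, f(c) = -2.884786 < 0 → new bracket [1.484326, 2.520000]

1.48433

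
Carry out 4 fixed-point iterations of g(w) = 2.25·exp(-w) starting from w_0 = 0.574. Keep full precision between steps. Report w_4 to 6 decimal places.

0.681704

w_1 = g(0.574000) = 1.267353
w_2 = g(1.267353) = 0.633546
w_3 = g(0.633546) = 1.194090
w_4 = g(1.194090) = 0.681704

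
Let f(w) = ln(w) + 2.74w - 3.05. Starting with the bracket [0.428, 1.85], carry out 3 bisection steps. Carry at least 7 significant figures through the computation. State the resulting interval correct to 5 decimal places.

f(0.428000) = -2.725912, f(1.850000) = 2.634186 (opposite signs)
step 1: m = 1.139000, f(m) = 0.201011 > 0 → root in [0.428000, 1.139000]
step 2: m = 0.783500, f(m) = -1.147194 < 0 → root in [0.783500, 1.139000]
step 3: m = 0.961250, f(m) = -0.455696 < 0 → root in [0.961250, 1.139000]

[0.96125, 1.13900]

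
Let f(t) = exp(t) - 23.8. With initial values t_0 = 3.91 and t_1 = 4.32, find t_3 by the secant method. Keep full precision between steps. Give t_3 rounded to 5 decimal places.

f(t_0) = 26.098952, f(t_1) = 51.388628
t_2 = 4.320000 - (51.388628)·(4.320000 - 3.910000)/(51.388628 - (26.098952)) = 3.486880; f(t_2) = 8.883812
t_3 = 3.486880 - (8.883812)·(3.486880 - 4.320000)/(8.883812 - (51.388628)) = 3.312752; f(t_3) = 3.660588

3.31275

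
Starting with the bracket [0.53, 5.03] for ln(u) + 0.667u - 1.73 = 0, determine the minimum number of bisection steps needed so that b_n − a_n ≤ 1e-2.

Initial width b − a = 5.03 − 0.53 = 4.500000.
After n steps the width is (b−a)/2^n; need (b−a)/2^n ≤ 1e-2.
So n ≥ log₂(4.500000/1e-2) = log₂(450.0000) ≈ 8.8138.
Hence n = 9.

9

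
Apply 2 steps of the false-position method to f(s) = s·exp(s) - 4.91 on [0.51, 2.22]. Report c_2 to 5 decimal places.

f(0.510000) = -4.060701, f(2.220000) = 15.530275
step 1: c = 0.864439, f(c) = -2.858105 < 0 → new bracket [0.864439, 2.220000]
step 2: c = 1.075134, f(c) = -1.759446 < 0 → new bracket [1.075134, 2.220000]

1.07513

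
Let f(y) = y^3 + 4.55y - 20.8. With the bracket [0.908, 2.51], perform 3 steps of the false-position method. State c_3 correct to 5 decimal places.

f(0.908000) = -15.919987, f(2.510000) = 6.433751
step 1: c = 2.048920, f(c) = -2.875904 < 0 → new bracket [2.048920, 2.510000]
step 2: c = 2.191355, f(c) = -0.306370 < 0 → new bracket [2.191355, 2.510000]
step 3: c = 2.205839, f(c) = -0.030429 < 0 → new bracket [2.205839, 2.510000]

2.20584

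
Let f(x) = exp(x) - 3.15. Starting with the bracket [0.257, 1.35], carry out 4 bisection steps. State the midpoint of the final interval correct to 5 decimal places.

1.17922

f(0.257000) = -1.856955, f(1.350000) = 0.707426 (opposite signs)
step 1: m = 0.803500, f(m) = -0.916656 < 0 → root in [0.803500, 1.350000]
step 2: m = 1.076750, f(m) = -0.214875 < 0 → root in [1.076750, 1.350000]
step 3: m = 1.213375, f(m) = 0.214822 > 0 → root in [1.076750, 1.213375]
step 4: m = 1.145063, f(m) = -0.007362 < 0 → root in [1.145063, 1.213375]
Midpoint of [1.145063, 1.213375] = 1.179219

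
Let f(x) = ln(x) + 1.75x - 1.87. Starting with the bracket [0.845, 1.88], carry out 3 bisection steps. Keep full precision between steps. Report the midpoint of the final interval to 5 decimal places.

f(0.845000) = -0.559669, f(1.880000) = 2.051272 (opposite signs)
step 1: m = 1.362500, f(m) = 0.823696 > 0 → root in [0.845000, 1.362500]
step 2: m = 1.103750, f(m) = 0.160276 > 0 → root in [0.845000, 1.103750]
step 3: m = 0.974375, f(m) = -0.190803 < 0 → root in [0.974375, 1.103750]
Midpoint of [0.974375, 1.103750] = 1.039062

1.03906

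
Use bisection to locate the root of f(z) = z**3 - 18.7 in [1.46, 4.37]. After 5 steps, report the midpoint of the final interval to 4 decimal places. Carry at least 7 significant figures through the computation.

2.6877

f(1.460000) = -15.587864, f(4.370000) = 64.753453 (opposite signs)
step 1: m = 2.915000, f(m) = 6.069411 > 0 → root in [1.460000, 2.915000]
step 2: m = 2.187500, f(m) = -8.232471 < 0 → root in [2.187500, 2.915000]
step 3: m = 2.551250, f(m) = -2.094229 < 0 → root in [2.551250, 2.915000]
step 4: m = 2.733125, f(m) = 1.716368 > 0 → root in [2.551250, 2.733125]
step 5: m = 2.642188, f(m) = -0.254480 < 0 → root in [2.642188, 2.733125]
Midpoint of [2.642188, 2.733125] = 2.687656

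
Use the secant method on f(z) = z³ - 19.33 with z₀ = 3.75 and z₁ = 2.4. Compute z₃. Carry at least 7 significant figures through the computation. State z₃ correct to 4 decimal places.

2.6946

Secant update: z_(k+1) = z_k − f(z_k)·(z_k − z_(k-1))/(f(z_k) − f(z_(k-1))).
f(z_0) = 33.404375, f(z_1) = -5.506000
z_2 = 2.400000 - (-5.506000)·(2.400000 - 3.750000)/(-5.506000 - (33.404375)) = 2.591031; f(z_2) = -1.935258
z_3 = 2.591031 - (-1.935258)·(2.591031 - 2.400000)/(-1.935258 - (-5.506000)) = 2.694566; f(z_3) = 0.234393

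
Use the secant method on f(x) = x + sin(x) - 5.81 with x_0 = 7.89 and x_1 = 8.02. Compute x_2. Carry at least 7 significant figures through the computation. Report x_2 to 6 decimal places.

4.465547

f(x_0) = 3.079351, f(x_1) = 3.196251
x_2 = 8.020000 - (3.196251)·(8.020000 - 7.890000)/(3.196251 - (3.079351)) = 4.465547; f(x_2) = -2.314142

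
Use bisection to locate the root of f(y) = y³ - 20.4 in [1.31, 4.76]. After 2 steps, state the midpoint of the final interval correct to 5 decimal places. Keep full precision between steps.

2.60375

f(1.310000) = -18.151909, f(4.760000) = 87.450176 (opposite signs)
step 1: m = 3.035000, f(m) = 7.556068 > 0 → root in [1.310000, 3.035000]
step 2: m = 2.172500, f(m) = -10.146330 < 0 → root in [2.172500, 3.035000]
Midpoint of [2.172500, 3.035000] = 2.603750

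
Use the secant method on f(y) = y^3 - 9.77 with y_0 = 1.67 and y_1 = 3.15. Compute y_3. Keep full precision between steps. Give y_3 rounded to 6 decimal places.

f(y_0) = -5.112537, f(y_1) = 21.485875
y_2 = 3.150000 - (21.485875)·(3.150000 - 1.670000)/(21.485875 - (-5.112537)) = 1.954474; f(y_2) = -2.303971
y_3 = 1.954474 - (-2.303971)·(1.954474 - 3.150000)/(-2.303971 - (21.485875)) = 2.070257; f(y_3) = -0.896955

2.070257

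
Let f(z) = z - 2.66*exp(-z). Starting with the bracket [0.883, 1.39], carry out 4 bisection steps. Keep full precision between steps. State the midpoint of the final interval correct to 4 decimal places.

0.9939

f(0.883000) = -0.217018, f(1.390000) = 0.727460 (opposite signs)
step 1: m = 1.136500, f(m) = 0.282799 > 0 → root in [0.883000, 1.136500]
step 2: m = 1.009750, f(m) = 0.040685 > 0 → root in [0.883000, 1.009750]
step 3: m = 0.946375, f(m) = -0.086092 < 0 → root in [0.946375, 1.009750]
step 4: m = 0.978062, f(m) = -0.022201 < 0 → root in [0.978062, 1.009750]
Midpoint of [0.978062, 1.009750] = 0.993906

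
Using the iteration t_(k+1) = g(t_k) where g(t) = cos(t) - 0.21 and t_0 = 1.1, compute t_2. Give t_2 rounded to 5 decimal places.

t_1 = g(1.100000) = 0.243596
t_2 = g(0.243596) = 0.760477

0.76048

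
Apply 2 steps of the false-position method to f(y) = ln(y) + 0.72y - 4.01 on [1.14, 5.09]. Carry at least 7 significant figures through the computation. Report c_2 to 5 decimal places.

3.76718

False-position update: c = (a·f(b) − b·f(a))/(f(b) − f(a)); replace the endpoint whose sign matches f(c).
f(1.140000) = -3.058172, f(5.090000) = 1.282078
step 1: c = 3.923199, f(c) = 0.181611 > 0 → new bracket [1.140000, 3.923199]
step 2: c = 3.767183, f(c) = 0.028699 > 0 → new bracket [1.140000, 3.767183]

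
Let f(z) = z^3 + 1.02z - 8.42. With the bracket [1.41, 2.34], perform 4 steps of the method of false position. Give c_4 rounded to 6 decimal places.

1.866835

f(1.410000) = -4.178579, f(2.340000) = 6.779704
step 1: c = 1.764625, f(c) = -1.125217 < 0 → new bracket [1.764625, 2.340000]
step 2: c = 1.846526, f(c) = -0.240522 < 0 → new bracket [1.846526, 2.340000]
step 3: c = 1.863433, f(c) = -0.048747 < 0 → new bracket [1.863433, 2.340000]
step 4: c = 1.866835, f(c) = -0.009772 < 0 → new bracket [1.866835, 2.340000]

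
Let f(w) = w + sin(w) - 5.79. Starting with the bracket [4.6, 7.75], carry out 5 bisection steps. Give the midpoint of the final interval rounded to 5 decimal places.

f(4.600000) = -2.183691, f(7.750000) = 2.954599 (opposite signs)
step 1: m = 6.175000, f(m) = 0.277026 > 0 → root in [4.600000, 6.175000]
step 2: m = 5.387500, f(m) = -1.183138 < 0 → root in [5.387500, 6.175000]
step 3: m = 5.781250, f(m) = -0.489873 < 0 → root in [5.781250, 6.175000]
step 4: m = 5.978125, f(m) = -0.112226 < 0 → root in [5.978125, 6.175000]
step 5: m = 6.076562, f(m) = 0.081407 > 0 → root in [5.978125, 6.076562]
Midpoint of [5.978125, 6.076562] = 6.027344

6.02734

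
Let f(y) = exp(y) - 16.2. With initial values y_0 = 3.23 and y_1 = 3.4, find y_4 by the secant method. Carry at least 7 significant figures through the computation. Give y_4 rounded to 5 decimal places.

Secant update: y_(k+1) = y_k − f(y_k)·(y_k − y_(k-1))/(f(y_k) − f(y_(k-1))).
f(y_0) = 9.079657, f(y_1) = 13.764100
y_2 = 3.400000 - (13.764100)·(3.400000 - 3.230000)/(13.764100 - (9.079657)) = 2.900496; f(y_2) = 1.983166
y_3 = 2.900496 - (1.983166)·(2.900496 - 3.400000)/(1.983166 - (13.764100)) = 2.816411; f(y_3) = 0.516751
y_4 = 2.816411 - (0.516751)·(2.816411 - 2.900496)/(0.516751 - (1.983166)) = 2.786781; f(y_4) = 0.028688

2.78678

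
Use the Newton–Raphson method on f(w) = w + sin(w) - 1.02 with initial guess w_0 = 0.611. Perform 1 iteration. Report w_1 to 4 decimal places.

f'(w) = 1 + cos(w)
w_0 = 0.611000: f = 0.164687, f' = 1.819075 → w_1 = 0.611000 - (0.164687)/(1.819075) = 0.520467

0.5205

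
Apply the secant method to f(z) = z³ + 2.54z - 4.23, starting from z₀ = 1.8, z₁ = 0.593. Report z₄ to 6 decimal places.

f(z_0) = 6.174000, f(z_1) = -2.515252
z_2 = 0.593000 - (-2.515252)·(0.593000 - 1.800000)/(-2.515252 - (6.174000)) = 0.942387; f(z_2) = -0.999411
z_3 = 0.942387 - (-0.999411)·(0.942387 - 0.593000)/(-0.999411 - (-2.515252)) = 1.172741; f(z_3) = 0.361660
z_4 = 1.172741 - (0.361660)·(1.172741 - 0.942387)/(0.361660 - (-0.999411)) = 1.111532; f(z_4) = -0.033406

1.111532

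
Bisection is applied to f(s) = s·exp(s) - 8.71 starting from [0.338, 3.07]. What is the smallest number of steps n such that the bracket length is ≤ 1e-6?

22

Initial width b − a = 3.07 − 0.338 = 2.732000.
After n steps the width is (b−a)/2^n; need (b−a)/2^n ≤ 1e-6.
So n ≥ log₂(2.732000/1e-6) = log₂(2732000.0000) ≈ 21.3815.
Hence n = 22.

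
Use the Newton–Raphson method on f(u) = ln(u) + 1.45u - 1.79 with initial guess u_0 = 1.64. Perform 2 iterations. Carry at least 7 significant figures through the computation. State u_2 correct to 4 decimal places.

f'(u) = 1/u + 1.45
u_0 = 1.640000: f = 1.082696, f' = 2.059756 → u_1 = 1.640000 - (1.082696)/(2.059756) = 1.114357
u_1 = 1.114357: f = -0.065905, f' = 2.347378 → u_2 = 1.114357 - (-0.065905)/(2.347378) = 1.142433

1.1424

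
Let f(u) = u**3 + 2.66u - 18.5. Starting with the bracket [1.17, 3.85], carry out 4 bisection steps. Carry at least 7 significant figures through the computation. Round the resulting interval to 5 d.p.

[2.17500, 2.34250]

f(1.170000) = -13.786187, f(3.850000) = 48.807625 (opposite signs)
step 1: m = 2.510000, f(m) = 3.989851 > 0 → root in [1.170000, 2.510000]
step 2: m = 1.840000, f(m) = -7.376096 < 0 → root in [1.840000, 2.510000]
step 3: m = 2.175000, f(m) = -2.425391 < 0 → root in [2.175000, 2.510000]
step 4: m = 2.342500, f(m) = 0.585065 > 0 → root in [2.175000, 2.342500]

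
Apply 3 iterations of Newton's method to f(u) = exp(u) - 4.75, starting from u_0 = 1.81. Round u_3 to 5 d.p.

1.55814

Newton update: u ← u − f(u)/f'(u).
f'(u) = exp(u)
u_0 = 1.810000: f = 1.360447, f' = 6.110447 → u_1 = 1.810000 - (1.360447)/(6.110447) = 1.587357
u_1 = 1.587357: f = 0.140806, f' = 4.890806 → u_2 = 1.587357 - (0.140806)/(4.890806) = 1.558567
u_2 = 1.558567: f = 0.002008, f' = 4.752008 → u_3 = 1.558567 - (0.002008)/(4.752008) = 1.558145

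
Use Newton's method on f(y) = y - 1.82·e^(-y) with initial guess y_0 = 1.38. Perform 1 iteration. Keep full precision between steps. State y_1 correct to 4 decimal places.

Newton update: y ← y − f(y)/f'(y).
f'(y) = 1 + 1.82·e^(-y)
y_0 = 1.380000: f = 0.922127, f' = 1.457873 → y_1 = 1.380000 - (0.922127)/(1.457873) = 0.747485

0.7475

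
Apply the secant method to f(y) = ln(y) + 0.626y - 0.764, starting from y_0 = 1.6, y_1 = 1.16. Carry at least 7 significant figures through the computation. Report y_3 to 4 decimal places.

1.0872

Secant update: y_(k+1) = y_k − f(y_k)·(y_k − y_(k-1))/(f(y_k) − f(y_(k-1))).
f(y_0) = 0.707604, f(y_1) = 0.110580
y_2 = 1.160000 - (0.110580)·(1.160000 - 1.600000)/(0.110580 - (0.707604)) = 1.078504; f(y_2) = -0.013282
y_3 = 1.078504 - (-0.013282)·(1.078504 - 1.160000)/(-0.013282 - (0.110580)) = 1.087243; f(y_3) = 0.000259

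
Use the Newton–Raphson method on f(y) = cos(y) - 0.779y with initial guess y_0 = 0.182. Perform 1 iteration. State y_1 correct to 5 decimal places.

f'(y) = -sin(y) - 0.779
y_0 = 0.182000: f = 0.841706, f' = -0.959997 → y_1 = 0.182000 - (0.841706)/(-0.959997) = 1.058780

1.05878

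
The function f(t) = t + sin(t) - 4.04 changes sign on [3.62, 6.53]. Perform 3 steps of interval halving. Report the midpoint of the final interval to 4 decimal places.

4.8931

f(3.620000) = -0.880366, f(6.530000) = 2.734316 (opposite signs)
step 1: m = 5.075000, f(m) = 0.100026 > 0 → root in [3.620000, 5.075000]
step 2: m = 4.347500, f(m) = -0.626663 < 0 → root in [4.347500, 5.075000]
step 3: m = 4.711250, f(m) = -0.328749 < 0 → root in [4.711250, 5.075000]
Midpoint of [4.711250, 5.075000] = 4.893125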